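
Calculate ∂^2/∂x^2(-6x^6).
- 180 x^{4}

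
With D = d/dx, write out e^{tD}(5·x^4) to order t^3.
5 x \left(4 t^{3} + 6 t^{2} x + 4 t x^{2} + x^{3}\right)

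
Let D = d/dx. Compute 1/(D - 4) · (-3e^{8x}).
- \frac{3 e^{8 x}}{4}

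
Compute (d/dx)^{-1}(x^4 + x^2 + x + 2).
\frac{x^{5}}{5} + \frac{x^{3}}{3} + \frac{x^{2}}{2} + 2 x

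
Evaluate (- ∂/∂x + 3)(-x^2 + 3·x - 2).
- 3 x^{2} + 11 x - 9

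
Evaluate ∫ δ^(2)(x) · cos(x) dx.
-1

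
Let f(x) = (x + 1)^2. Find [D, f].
2 x + 2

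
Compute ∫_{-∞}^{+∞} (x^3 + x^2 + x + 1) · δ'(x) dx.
-1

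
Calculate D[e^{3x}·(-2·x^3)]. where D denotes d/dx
6 x^{2} \left(- x - 1\right) e^{3 x}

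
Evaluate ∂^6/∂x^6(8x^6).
5760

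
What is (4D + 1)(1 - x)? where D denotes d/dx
- x - 3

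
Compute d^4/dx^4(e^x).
e^{x}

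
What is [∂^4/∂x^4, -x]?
-4\frac{d^{3}}{dx^{3}}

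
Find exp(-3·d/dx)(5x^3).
5 x^{3} - 45 x^{2} + 135 x - 135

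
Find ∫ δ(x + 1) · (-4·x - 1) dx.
3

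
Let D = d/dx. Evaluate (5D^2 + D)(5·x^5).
25 x^{3} \left(x + 20\right)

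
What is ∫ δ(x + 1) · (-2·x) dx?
2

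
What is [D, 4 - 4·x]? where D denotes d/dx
-4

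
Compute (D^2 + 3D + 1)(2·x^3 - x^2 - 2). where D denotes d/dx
2 x^{3} + 17 x^{2} + 6 x - 4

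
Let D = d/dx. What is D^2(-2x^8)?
- 112 x^{6}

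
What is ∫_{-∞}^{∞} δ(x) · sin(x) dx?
0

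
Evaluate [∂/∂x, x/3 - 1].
\frac{1}{3}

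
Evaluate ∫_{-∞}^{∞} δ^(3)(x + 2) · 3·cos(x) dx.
3 \sin{\left(2 \right)}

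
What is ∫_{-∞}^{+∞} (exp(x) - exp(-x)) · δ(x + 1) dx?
- 2 \sinh{\left(1 \right)}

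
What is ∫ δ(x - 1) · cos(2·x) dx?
\cos{\left(2 \right)}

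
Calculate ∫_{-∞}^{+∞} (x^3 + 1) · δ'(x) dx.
0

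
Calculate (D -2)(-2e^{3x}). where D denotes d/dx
- 2 e^{3 x}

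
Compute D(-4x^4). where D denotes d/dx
- 16 x^{3}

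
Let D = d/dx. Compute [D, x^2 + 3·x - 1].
2 x + 3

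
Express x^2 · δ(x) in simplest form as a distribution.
0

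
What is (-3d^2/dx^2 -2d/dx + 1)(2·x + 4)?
2 x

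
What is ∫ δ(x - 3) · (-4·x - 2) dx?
-14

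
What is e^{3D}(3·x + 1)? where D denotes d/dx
3 x + 10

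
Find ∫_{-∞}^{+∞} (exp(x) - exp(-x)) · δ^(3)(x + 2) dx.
- 2 \cosh{\left(2 \right)}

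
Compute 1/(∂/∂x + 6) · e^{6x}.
\frac{e^{6 x}}{12}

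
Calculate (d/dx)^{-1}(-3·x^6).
- \frac{3 x^{7}}{7}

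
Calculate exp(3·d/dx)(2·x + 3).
2 x + 9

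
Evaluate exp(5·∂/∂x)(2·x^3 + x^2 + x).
2 x^{3} + 31 x^{2} + 161 x + 280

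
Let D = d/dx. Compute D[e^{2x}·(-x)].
\left(- 2 x - 1\right) e^{2 x}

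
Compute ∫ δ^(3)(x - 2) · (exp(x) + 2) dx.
- e^{2}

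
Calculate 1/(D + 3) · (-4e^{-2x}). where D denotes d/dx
- 4 e^{- 2 x}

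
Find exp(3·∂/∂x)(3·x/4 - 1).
\frac{3 x}{4} + \frac{5}{4}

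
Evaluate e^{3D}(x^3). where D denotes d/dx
x^{3} + 9 x^{2} + 27 x + 27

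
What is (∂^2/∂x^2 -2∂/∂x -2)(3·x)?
- 6 x - 6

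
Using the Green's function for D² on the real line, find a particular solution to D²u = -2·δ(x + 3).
-|x + 3|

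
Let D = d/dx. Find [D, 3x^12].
36 x^{11}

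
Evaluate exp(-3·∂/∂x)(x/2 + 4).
\frac{x}{2} + \frac{5}{2}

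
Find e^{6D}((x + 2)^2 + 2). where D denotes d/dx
x^{2} + 16 x + 66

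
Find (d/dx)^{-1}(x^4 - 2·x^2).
\frac{x^{5}}{5} - \frac{2 x^{3}}{3}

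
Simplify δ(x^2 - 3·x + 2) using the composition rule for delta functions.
\frac{\delta(x - 1) + \delta(x - 2)}{1}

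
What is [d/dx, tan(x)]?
\frac{1}{\cos^{2}{\left(x \right)}}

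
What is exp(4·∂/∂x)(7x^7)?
7 x^{7} + 196 x^{6} + 2352 x^{5} + 15680 x^{4} + 62720 x^{3} + 150528 x^{2} + 200704 x + 114688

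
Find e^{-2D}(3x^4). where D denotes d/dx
3 x^{4} - 24 x^{3} + 72 x^{2} - 96 x + 48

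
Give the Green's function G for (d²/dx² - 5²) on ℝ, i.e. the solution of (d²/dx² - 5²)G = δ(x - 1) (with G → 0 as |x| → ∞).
-\frac{e^{-5|x - 1|}}{10}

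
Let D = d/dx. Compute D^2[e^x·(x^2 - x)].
x \left(x + 3\right) e^{x}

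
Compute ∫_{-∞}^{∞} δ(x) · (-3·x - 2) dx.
-2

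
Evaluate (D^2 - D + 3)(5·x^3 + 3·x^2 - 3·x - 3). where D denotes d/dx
3 x \left(5 x^{2} - 2 x + 5\right)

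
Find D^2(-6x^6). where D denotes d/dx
- 180 x^{4}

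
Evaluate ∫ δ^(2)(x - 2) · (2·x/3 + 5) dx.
0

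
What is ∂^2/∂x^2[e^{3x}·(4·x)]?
\left(36 x + 24\right) e^{3 x}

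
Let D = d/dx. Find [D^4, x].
4D^{3}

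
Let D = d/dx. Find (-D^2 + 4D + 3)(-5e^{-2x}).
45 e^{- 2 x}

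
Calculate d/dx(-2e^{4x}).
- 8 e^{4 x}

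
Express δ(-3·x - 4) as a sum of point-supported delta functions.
\frac{\delta(x + 4/3)}{3}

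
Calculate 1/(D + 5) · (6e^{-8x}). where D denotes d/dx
- 2 e^{- 8 x}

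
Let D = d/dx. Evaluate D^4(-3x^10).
- 15120 x^{6}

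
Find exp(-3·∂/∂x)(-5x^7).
- 5 x^{7} + 105 x^{6} - 945 x^{5} + 4725 x^{4} - 14175 x^{3} + 25515 x^{2} - 25515 x + 10935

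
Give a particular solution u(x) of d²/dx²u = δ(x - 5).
\frac{|x - 5|}{2}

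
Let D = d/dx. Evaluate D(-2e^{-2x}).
4 e^{- 2 x}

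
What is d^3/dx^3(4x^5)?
240 x^{2}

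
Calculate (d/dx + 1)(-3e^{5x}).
- 18 e^{5 x}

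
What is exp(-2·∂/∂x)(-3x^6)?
- 3 x^{6} + 36 x^{5} - 180 x^{4} + 480 x^{3} - 720 x^{2} + 576 x - 192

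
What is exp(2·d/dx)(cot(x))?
\cot{\left(x + 2 \right)}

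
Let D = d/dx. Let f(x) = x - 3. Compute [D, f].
1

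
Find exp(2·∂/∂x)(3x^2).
3 x^{2} + 12 x + 12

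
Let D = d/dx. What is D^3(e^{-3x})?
- 27 e^{- 3 x}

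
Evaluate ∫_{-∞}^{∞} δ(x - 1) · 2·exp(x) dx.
2 e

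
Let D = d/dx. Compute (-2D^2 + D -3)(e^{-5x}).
- 58 e^{- 5 x}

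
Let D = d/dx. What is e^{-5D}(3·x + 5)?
3 x - 10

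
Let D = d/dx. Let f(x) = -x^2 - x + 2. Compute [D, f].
- 2 x - 1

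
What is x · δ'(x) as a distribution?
-\delta(x)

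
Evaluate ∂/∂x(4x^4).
16 x^{3}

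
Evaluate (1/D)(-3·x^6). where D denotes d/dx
- \frac{3 x^{7}}{7}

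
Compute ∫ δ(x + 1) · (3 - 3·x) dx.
6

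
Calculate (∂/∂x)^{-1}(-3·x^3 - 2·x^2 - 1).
- \frac{3 x^{4}}{4} - \frac{2 x^{3}}{3} - x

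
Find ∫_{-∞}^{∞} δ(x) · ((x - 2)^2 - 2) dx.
2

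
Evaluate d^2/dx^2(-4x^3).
- 24 x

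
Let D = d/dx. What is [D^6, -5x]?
-30D^{5}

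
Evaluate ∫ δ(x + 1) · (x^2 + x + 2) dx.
2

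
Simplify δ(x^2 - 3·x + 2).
\frac{\delta(x - 1) + \delta(x - 2)}{1}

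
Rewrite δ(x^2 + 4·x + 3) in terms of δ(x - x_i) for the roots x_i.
\frac{\delta(x + 3) + \delta(x + 1)}{2}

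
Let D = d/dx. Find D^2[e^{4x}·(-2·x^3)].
- 4 x \left(8 x^{2} + 12 x + 3\right) e^{4 x}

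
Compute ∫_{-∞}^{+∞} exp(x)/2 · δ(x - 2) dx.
\frac{e^{2}}{2}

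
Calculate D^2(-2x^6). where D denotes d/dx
- 60 x^{4}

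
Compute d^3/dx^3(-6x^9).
- 3024 x^{6}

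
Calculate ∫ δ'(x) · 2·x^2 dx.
0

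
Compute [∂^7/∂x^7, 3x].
21\frac{d^{6}}{dx^{6}}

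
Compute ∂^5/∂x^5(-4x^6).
- 2880 x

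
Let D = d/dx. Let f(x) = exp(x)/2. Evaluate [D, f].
\frac{e^{x}}{2}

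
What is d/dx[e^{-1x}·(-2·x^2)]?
2 x \left(x - 2\right) e^{- x}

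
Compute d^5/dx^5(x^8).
6720 x^{3}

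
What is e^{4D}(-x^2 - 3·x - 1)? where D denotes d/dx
- x^{2} - 11 x - 29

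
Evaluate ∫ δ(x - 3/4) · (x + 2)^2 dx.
\frac{121}{16}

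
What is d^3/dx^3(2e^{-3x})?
- 54 e^{- 3 x}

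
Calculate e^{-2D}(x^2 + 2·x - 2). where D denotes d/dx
x^{2} - 2 x - 2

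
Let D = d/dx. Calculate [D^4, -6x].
-24D^{3}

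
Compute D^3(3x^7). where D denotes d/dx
630 x^{4}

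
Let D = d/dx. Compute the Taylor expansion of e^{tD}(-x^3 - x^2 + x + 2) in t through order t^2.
- t^{2} \left(3 x + 1\right) - t \left(3 x^{2} + 2 x - 1\right) - x^{3} - x^{2} + x + 2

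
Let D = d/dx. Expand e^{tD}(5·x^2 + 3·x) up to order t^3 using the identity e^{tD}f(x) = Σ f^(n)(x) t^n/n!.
5 t^{2} + t \left(10 x + 3\right) + 5 x^{2} + 3 x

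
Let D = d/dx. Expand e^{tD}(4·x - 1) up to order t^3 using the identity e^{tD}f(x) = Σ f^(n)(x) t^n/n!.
4 t + 4 x - 1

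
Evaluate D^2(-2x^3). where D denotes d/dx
- 12 x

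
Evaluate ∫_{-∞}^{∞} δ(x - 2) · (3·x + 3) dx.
9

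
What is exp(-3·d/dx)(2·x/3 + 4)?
\frac{2 x}{3} + 2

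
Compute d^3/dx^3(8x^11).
7920 x^{8}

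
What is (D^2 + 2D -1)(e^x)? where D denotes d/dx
2 e^{x}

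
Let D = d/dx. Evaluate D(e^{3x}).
3 e^{3 x}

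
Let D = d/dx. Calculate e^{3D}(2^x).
2^{x + 3}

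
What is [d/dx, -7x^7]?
- 49 x^{6}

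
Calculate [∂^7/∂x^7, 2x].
14\frac{d^{6}}{dx^{6}}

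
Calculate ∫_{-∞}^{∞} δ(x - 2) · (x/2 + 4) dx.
5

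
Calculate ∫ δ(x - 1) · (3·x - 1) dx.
2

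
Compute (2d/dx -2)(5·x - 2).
14 - 10 x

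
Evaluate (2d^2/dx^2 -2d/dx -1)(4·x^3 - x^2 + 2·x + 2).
- 4 x^{3} - 23 x^{2} + 50 x - 10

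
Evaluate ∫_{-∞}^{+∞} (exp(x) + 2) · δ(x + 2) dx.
e^{-2} + 2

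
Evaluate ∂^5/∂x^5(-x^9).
- 15120 x^{4}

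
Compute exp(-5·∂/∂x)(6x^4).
6 x^{4} - 120 x^{3} + 900 x^{2} - 3000 x + 3750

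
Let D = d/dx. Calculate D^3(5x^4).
120 x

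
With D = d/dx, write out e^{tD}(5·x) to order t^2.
5 t + 5 x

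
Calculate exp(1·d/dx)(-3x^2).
- 3 x^{2} - 6 x - 3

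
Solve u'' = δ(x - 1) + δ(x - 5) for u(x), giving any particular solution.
\frac{|x - 1|}{2} + \frac{|x - 5|}{2}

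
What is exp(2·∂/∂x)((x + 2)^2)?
x^{2} + 8 x + 16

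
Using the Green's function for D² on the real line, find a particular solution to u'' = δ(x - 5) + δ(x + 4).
\frac{|x - 5|}{2} + \frac{|x + 4|}{2}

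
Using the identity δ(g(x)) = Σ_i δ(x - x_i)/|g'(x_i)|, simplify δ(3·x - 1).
\frac{\delta(x - 1/3)}{3}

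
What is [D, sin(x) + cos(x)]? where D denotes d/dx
- \sin{\left(x \right)} + \cos{\left(x \right)}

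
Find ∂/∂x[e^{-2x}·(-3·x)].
3 \left(2 x - 1\right) e^{- 2 x}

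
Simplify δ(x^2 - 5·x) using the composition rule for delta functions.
\frac{\delta(x - 5) + \delta(x)}{5}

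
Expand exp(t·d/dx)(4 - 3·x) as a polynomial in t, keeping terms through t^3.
- 3 t - 3 x + 4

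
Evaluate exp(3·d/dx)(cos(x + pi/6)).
\cos{\left(x + \frac{\pi}{6} + 3 \right)}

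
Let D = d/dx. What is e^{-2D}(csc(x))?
\csc{\left(x - 2 \right)}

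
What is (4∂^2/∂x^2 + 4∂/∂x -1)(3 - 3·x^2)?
3 x^{2} - 24 x - 27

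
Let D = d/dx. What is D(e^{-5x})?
- 5 e^{- 5 x}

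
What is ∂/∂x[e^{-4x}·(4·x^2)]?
8 x \left(1 - 2 x\right) e^{- 4 x}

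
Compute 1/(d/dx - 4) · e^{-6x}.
- \frac{e^{- 6 x}}{10}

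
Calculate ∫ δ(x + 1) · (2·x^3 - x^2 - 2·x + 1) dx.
0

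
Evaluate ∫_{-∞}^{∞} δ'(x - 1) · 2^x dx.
- \log{\left(4 \right)}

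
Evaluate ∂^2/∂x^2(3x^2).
6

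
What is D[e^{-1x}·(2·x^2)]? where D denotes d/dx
2 x \left(2 - x\right) e^{- x}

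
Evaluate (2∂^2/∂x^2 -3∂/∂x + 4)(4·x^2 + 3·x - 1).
16 x^{2} - 12 x + 3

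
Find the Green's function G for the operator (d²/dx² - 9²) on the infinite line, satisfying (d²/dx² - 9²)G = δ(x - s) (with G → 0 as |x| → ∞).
-\frac{e^{-9|x-s|}}{18}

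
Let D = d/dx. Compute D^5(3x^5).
360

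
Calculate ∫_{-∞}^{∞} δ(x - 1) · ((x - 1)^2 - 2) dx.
-2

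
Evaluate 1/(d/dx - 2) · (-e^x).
e^{x}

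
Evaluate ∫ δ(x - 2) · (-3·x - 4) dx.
-10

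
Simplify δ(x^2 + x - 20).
\frac{\delta(x - 4) + \delta(x + 5)}{9}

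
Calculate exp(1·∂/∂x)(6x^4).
6 x^{4} + 24 x^{3} + 36 x^{2} + 24 x + 6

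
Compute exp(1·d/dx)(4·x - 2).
4 x + 2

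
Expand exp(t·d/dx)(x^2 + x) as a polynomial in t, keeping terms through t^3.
t^{2} + t \left(2 x + 1\right) + x^{2} + x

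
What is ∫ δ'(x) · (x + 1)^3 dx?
-3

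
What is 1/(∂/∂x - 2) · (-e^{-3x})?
\frac{e^{- 3 x}}{5}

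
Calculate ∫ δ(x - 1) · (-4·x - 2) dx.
-6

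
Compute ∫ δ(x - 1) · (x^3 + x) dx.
2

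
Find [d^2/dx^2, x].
2\frac{d}{dx}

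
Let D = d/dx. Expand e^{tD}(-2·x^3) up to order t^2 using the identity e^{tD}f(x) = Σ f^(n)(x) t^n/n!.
2 x \left(- 3 t^{2} - 3 t x - x^{2}\right)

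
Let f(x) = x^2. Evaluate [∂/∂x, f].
2 x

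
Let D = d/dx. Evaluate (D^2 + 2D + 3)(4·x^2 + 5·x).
12 x^{2} + 31 x + 18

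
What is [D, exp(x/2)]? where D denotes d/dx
\frac{e^{\frac{x}{2}}}{2}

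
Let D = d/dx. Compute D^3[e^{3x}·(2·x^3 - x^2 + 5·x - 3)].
\left(54 x^{3} + 135 x^{2} + 189 x + 48\right) e^{3 x}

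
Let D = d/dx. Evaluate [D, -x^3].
- 3 x^{2}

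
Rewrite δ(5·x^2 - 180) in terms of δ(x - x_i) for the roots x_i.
\frac{\delta(x - 6) + \delta(x + 6)}{60}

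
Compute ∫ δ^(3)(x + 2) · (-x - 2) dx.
0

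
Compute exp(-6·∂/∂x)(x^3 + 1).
x^{3} - 18 x^{2} + 108 x - 215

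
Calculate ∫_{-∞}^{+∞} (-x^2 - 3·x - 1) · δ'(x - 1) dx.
5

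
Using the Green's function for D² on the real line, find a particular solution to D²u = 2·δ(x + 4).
|x + 4|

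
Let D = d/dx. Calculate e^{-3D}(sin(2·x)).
\sin{\left(2 x - 6 \right)}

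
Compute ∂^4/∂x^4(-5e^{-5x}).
- 3125 e^{- 5 x}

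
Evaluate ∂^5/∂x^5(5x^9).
75600 x^{4}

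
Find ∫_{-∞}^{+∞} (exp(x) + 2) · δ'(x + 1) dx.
- \frac{1}{e}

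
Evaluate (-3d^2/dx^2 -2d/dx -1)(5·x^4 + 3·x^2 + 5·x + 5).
- 5 x^{4} - 40 x^{3} - 183 x^{2} - 17 x - 33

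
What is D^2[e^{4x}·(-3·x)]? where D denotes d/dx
\left(- 48 x - 24\right) e^{4 x}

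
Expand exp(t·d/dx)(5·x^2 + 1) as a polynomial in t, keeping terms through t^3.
5 t^{2} + 10 t x + 5 x^{2} + 1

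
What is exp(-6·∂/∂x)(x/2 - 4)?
\frac{x}{2} - 7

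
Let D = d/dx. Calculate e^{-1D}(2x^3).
2 x^{3} - 6 x^{2} + 6 x - 2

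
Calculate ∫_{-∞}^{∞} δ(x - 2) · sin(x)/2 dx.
\frac{\sin{\left(2 \right)}}{2}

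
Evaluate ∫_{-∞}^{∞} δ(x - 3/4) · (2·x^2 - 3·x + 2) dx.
\frac{7}{8}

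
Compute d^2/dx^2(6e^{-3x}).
54 e^{- 3 x}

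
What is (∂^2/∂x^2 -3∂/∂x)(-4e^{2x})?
8 e^{2 x}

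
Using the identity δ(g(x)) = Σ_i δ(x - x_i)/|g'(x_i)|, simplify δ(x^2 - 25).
\frac{\delta(x - 5) + \delta(x + 5)}{10}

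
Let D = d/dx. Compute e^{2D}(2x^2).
2 x^{2} + 8 x + 8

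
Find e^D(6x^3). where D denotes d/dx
6 x^{3} + 18 x^{2} + 18 x + 6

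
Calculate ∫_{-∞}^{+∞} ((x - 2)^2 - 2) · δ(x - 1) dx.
-1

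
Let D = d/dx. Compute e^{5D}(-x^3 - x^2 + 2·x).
- x^{3} - 16 x^{2} - 83 x - 140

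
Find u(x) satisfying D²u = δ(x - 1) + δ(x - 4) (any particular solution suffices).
\frac{|x - 1|}{2} + \frac{|x - 4|}{2}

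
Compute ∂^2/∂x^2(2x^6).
60 x^{4}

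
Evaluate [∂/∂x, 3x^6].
18 x^{5}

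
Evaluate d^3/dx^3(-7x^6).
- 840 x^{3}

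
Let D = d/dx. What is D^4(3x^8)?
5040 x^{4}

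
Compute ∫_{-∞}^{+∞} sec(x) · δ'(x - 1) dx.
- \tan{\left(1 \right)} \sec{\left(1 \right)}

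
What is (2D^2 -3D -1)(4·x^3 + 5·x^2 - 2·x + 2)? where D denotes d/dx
- 4 x^{3} - 41 x^{2} + 20 x + 24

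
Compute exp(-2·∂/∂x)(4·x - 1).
4 x - 9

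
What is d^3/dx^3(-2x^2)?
0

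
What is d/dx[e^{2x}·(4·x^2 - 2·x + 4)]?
\left(8 x^{2} + 4 x + 6\right) e^{2 x}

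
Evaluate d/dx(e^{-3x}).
- 3 e^{- 3 x}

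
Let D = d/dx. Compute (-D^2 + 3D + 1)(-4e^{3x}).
- 4 e^{3 x}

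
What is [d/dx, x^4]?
4 x^{3}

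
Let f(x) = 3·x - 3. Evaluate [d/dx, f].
3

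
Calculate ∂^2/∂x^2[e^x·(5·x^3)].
5 x \left(x^{2} + 6 x + 6\right) e^{x}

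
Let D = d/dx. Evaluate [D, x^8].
8 x^{7}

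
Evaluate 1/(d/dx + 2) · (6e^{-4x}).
- 3 e^{- 4 x}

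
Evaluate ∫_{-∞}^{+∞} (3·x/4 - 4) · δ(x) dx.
-4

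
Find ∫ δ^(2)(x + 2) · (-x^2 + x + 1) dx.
-2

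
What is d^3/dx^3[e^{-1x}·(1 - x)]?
\left(x - 4\right) e^{- x}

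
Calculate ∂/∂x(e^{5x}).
5 e^{5 x}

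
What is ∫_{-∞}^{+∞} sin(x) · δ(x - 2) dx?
\sin{\left(2 \right)}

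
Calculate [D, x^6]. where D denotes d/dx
6 x^{5}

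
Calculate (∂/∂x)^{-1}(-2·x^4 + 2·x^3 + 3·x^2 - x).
- \frac{2 x^{5}}{5} + \frac{x^{4}}{2} + x^{3} - \frac{x^{2}}{2}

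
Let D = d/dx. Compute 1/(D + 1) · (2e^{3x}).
\frac{e^{3 x}}{2}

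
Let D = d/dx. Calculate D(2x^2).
4 x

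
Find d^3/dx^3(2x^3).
12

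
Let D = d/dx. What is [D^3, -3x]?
-9D^{2}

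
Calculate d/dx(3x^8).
24 x^{7}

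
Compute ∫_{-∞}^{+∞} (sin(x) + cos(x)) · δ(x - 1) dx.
\cos{\left(1 \right)} + \sin{\left(1 \right)}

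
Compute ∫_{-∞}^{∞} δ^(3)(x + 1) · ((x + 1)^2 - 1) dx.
0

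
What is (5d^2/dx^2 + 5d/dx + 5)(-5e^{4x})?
- 525 e^{4 x}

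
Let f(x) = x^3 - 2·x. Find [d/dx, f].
3 x^{2} - 2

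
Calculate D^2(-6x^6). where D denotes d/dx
- 180 x^{4}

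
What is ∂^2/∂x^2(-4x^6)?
- 120 x^{4}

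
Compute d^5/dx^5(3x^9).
45360 x^{4}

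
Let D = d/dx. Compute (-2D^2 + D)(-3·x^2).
12 - 6 x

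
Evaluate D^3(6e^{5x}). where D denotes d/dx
750 e^{5 x}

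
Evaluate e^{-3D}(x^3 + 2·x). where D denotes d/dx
x^{3} - 9 x^{2} + 29 x - 33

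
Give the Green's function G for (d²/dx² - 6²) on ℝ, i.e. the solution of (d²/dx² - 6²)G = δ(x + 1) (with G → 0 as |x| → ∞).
-\frac{e^{-6|x + 1|}}{12}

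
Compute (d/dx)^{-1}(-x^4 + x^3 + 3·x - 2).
- \frac{x^{5}}{5} + \frac{x^{4}}{4} + \frac{3 x^{2}}{2} - 2 x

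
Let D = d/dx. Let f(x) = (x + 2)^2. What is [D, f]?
2 x + 4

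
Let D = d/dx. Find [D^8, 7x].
56D^{7}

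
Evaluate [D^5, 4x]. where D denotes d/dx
20D^{4}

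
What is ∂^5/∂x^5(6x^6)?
4320 x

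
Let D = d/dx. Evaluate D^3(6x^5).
360 x^{2}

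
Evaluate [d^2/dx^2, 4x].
8\frac{d}{dx}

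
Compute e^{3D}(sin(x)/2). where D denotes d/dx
\frac{\sin{\left(x + 3 \right)}}{2}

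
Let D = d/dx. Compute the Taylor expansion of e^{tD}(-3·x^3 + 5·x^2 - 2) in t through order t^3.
- 3 t^{3} - t^{2} \left(9 x - 5\right) - t x \left(9 x - 10\right) - 3 x^{3} + 5 x^{2} - 2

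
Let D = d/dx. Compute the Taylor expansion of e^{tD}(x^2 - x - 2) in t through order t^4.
t^{2} + t \left(2 x - 1\right) + x^{2} - x - 2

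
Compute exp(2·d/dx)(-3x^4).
- 3 x^{4} - 24 x^{3} - 72 x^{2} - 96 x - 48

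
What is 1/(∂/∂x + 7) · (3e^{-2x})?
\frac{3 e^{- 2 x}}{5}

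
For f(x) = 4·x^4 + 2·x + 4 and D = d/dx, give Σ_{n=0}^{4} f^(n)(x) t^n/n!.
4 t^{4} + 16 t^{3} x + 24 t^{2} x^{2} + 2 t \left(8 x^{3} + 1\right) + 4 x^{4} + 2 x + 4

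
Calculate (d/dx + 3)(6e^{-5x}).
- 12 e^{- 5 x}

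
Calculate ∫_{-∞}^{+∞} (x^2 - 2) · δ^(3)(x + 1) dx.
0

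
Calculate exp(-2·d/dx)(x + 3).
x + 1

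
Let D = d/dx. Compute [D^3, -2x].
-6D^{2}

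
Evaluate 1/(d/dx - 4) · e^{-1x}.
- \frac{e^{- x}}{5}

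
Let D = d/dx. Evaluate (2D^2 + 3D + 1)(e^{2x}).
15 e^{2 x}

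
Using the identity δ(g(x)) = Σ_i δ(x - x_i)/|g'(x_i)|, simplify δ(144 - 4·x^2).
\frac{\delta(x - 6) + \delta(x + 6)}{48}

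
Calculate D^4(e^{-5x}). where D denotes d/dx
625 e^{- 5 x}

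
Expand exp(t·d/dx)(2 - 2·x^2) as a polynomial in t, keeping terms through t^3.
- 2 t^{2} - 4 t x - 2 x^{2} + 2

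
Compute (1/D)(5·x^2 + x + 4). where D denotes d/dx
\frac{5 x^{3}}{3} + \frac{x^{2}}{2} + 4 x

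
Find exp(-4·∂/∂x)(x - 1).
x - 5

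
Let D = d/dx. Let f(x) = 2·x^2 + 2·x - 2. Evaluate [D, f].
4 x + 2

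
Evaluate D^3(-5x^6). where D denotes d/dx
- 600 x^{3}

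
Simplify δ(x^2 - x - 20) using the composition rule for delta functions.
\frac{\delta(x + 4) + \delta(x - 5)}{9}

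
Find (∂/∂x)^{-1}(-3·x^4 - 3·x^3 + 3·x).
- \frac{3 x^{5}}{5} - \frac{3 x^{4}}{4} + \frac{3 x^{2}}{2}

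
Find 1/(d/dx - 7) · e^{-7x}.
- \frac{e^{- 7 x}}{14}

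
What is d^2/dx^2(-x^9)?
- 72 x^{7}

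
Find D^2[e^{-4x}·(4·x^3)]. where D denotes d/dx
8 x \left(8 x^{2} - 12 x + 3\right) e^{- 4 x}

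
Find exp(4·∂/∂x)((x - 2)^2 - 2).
x^{2} + 4 x + 2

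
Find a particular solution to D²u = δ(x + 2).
\frac{|x + 2|}{2}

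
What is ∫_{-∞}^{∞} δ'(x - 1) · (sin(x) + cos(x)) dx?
- \cos{\left(1 \right)} + \sin{\left(1 \right)}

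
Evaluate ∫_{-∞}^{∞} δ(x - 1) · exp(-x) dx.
e^{-1}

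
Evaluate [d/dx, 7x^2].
14 x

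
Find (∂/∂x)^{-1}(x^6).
\frac{x^{7}}{7}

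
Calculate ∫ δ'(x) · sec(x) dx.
0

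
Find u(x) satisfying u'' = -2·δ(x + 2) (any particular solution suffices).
-|x + 2|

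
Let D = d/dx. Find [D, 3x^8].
24 x^{7}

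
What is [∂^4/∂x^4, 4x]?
16\frac{d^{3}}{dx^{3}}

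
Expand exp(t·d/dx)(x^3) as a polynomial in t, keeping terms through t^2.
x \left(3 t^{2} + 3 t x + x^{2}\right)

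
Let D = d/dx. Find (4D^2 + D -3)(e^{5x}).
102 e^{5 x}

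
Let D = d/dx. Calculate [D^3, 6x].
18D^{2}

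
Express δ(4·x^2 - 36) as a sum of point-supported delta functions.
\frac{\delta(x - 3) + \delta(x + 3)}{24}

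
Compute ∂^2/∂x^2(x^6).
30 x^{4}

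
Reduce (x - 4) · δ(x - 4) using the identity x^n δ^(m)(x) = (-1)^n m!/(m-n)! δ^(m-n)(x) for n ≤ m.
0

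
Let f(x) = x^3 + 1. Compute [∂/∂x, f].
3 x^{2}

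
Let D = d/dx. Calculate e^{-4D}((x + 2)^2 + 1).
x^{2} - 4 x + 5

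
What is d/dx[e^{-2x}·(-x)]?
\left(2 x - 1\right) e^{- 2 x}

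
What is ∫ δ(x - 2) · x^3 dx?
8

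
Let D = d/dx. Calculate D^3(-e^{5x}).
- 125 e^{5 x}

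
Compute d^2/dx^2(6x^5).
120 x^{3}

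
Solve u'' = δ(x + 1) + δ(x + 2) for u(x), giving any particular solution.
\frac{|x + 1|}{2} + \frac{|x + 2|}{2}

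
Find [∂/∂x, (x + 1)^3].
3 \left(x + 1\right)^{2}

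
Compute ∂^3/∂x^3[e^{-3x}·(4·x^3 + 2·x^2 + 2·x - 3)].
3 \left(- 36 x^{3} + 90 x^{2} - 54 x + 41\right) e^{- 3 x}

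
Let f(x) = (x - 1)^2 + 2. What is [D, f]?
2 x - 2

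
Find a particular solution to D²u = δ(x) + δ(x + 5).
\frac{|x|}{2} + \frac{|x + 5|}{2}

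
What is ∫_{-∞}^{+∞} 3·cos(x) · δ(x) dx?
3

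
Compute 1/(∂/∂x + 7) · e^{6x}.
\frac{e^{6 x}}{13}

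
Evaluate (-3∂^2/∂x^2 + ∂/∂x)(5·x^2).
10 x - 30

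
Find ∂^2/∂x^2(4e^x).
4 e^{x}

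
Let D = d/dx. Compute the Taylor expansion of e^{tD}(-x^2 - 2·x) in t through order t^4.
- t^{2} - 2 t \left(x + 1\right) - x^{2} - 2 x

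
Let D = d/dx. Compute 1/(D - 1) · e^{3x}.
\frac{e^{3 x}}{2}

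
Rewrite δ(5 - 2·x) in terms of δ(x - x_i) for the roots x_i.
\frac{\delta(x - 5/2)}{2}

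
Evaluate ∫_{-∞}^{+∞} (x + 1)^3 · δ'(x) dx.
-3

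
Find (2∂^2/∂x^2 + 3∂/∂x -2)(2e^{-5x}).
66 e^{- 5 x}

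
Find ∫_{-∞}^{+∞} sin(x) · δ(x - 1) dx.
\sin{\left(1 \right)}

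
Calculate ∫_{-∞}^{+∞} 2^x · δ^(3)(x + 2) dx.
- \frac{\log{\left(2 \right)}^{3}}{4}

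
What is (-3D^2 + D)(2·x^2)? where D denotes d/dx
4 x - 12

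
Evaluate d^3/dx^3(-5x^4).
- 120 x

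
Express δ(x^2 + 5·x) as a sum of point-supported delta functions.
\frac{\delta(x + 5) + \delta(x)}{5}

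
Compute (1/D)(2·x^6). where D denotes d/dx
\frac{2 x^{7}}{7}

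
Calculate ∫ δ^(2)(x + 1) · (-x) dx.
0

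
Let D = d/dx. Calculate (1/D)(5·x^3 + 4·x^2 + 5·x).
\frac{5 x^{4}}{4} + \frac{4 x^{3}}{3} + \frac{5 x^{2}}{2}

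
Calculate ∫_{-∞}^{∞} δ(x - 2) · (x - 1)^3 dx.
1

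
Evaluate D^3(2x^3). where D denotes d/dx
12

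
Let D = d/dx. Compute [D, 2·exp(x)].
2 e^{x}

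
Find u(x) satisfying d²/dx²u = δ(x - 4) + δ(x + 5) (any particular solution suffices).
\frac{|x - 4|}{2} + \frac{|x + 5|}{2}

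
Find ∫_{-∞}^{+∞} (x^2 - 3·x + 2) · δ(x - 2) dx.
0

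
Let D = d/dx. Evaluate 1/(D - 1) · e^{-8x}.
- \frac{e^{- 8 x}}{9}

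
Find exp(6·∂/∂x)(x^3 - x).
x^{3} + 18 x^{2} + 107 x + 210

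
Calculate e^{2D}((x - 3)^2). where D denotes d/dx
x^{2} - 2 x + 1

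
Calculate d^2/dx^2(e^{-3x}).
9 e^{- 3 x}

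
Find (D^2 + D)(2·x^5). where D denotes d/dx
10 x^{3} \left(x + 4\right)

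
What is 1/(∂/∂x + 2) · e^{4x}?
\frac{e^{4 x}}{6}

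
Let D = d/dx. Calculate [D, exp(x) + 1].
e^{x}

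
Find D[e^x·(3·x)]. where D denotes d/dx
3 \left(x + 1\right) e^{x}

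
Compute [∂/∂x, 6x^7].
42 x^{6}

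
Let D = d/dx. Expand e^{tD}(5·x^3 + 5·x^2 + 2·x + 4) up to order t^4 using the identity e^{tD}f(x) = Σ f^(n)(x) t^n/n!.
5 t^{3} + t^{2} \left(15 x + 5\right) + t \left(15 x^{2} + 10 x + 2\right) + 5 x^{3} + 5 x^{2} + 2 x + 4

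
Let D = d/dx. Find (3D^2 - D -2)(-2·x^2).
4 x^{2} + 4 x - 12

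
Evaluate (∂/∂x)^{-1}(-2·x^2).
- \frac{2 x^{3}}{3}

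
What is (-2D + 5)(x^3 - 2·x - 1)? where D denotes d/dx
5 x^{3} - 6 x^{2} - 10 x - 1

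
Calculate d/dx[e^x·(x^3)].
x^{2} \left(x + 3\right) e^{x}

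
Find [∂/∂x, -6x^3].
- 18 x^{2}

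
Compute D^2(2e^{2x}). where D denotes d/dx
8 e^{2 x}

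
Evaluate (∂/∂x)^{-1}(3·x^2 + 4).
x^{3} + 4 x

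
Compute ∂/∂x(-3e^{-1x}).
3 e^{- x}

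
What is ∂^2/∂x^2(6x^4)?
72 x^{2}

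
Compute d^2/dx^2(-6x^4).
- 72 x^{2}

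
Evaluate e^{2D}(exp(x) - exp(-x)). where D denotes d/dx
2 \sinh{\left(x + 2 \right)}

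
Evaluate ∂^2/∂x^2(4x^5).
80 x^{3}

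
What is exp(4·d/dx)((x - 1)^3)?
x^{3} + 9 x^{2} + 27 x + 27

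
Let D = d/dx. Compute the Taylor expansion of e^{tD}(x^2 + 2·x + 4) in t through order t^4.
t^{2} + 2 t \left(x + 1\right) + x^{2} + 2 x + 4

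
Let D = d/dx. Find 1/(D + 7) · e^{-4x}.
\frac{e^{- 4 x}}{3}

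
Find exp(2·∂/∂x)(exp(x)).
e^{x + 2}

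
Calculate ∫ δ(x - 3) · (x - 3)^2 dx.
0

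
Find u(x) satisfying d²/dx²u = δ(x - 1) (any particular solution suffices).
\frac{|x - 1|}{2}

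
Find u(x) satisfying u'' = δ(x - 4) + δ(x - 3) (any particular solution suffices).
\frac{|x - 4|}{2} + \frac{|x - 3|}{2}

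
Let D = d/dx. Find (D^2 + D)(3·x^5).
15 x^{3} \left(x + 4\right)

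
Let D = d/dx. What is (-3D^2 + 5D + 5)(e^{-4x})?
- 63 e^{- 4 x}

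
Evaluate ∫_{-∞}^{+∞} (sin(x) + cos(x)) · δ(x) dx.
1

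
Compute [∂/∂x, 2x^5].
10 x^{4}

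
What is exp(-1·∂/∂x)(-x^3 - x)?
- x^{3} + 3 x^{2} - 4 x + 2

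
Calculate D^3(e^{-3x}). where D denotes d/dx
- 27 e^{- 3 x}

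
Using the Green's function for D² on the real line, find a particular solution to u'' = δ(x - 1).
\frac{|x - 1|}{2}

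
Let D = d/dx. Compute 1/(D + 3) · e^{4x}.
\frac{e^{4 x}}{7}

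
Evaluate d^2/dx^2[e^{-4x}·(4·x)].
32 \left(2 x - 1\right) e^{- 4 x}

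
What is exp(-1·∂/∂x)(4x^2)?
4 x^{2} - 8 x + 4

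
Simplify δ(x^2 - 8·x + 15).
\frac{\delta(x - 5) + \delta(x - 3)}{2}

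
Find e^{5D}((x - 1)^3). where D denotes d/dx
x^{3} + 12 x^{2} + 48 x + 64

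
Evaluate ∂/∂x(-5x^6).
- 30 x^{5}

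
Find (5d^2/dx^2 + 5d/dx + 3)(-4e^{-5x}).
- 412 e^{- 5 x}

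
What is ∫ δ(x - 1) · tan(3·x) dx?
\tan{\left(3 \right)}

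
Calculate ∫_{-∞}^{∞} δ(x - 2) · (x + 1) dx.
3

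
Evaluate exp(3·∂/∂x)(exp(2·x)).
e^{2 x + 6}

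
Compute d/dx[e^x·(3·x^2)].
3 x \left(x + 2\right) e^{x}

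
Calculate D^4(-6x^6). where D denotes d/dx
- 2160 x^{2}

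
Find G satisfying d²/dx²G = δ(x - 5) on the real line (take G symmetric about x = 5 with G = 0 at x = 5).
\frac{|x - 5|}{2}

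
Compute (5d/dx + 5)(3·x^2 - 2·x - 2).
15 x^{2} + 20 x - 20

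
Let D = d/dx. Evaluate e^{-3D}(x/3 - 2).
\frac{x}{3} - 3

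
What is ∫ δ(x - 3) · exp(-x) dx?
e^{-3}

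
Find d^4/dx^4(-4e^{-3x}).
- 324 e^{- 3 x}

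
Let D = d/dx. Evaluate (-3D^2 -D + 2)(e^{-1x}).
0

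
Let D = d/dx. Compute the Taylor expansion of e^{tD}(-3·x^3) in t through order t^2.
3 x \left(- 3 t^{2} - 3 t x - x^{2}\right)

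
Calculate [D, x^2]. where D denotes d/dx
2 x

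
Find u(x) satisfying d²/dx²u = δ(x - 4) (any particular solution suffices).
\frac{|x - 4|}{2}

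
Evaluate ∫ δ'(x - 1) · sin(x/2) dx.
- \frac{\cos{\left(\frac{1}{2} \right)}}{2}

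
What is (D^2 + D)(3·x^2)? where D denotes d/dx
6 x + 6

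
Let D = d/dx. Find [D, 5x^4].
20 x^{3}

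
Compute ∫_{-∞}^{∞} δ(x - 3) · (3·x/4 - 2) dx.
\frac{1}{4}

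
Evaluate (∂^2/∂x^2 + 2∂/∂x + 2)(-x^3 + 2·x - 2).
2 x \left(- x^{2} - 3 x - 1\right)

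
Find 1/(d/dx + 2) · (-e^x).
- \frac{e^{x}}{3}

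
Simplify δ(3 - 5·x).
\frac{\delta(x - 3/5)}{5}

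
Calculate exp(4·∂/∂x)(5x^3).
5 x^{3} + 60 x^{2} + 240 x + 320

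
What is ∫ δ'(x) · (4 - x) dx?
1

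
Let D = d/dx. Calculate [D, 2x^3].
6 x^{2}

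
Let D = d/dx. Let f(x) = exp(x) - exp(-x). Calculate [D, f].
2 \cosh{\left(x \right)}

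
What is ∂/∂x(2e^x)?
2 e^{x}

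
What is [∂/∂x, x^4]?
4 x^{3}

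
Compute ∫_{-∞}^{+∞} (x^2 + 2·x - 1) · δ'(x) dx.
-2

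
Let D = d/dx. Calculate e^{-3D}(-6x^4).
- 6 x^{4} + 72 x^{3} - 324 x^{2} + 648 x - 486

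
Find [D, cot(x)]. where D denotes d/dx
- \frac{1}{\sin^{2}{\left(x \right)}}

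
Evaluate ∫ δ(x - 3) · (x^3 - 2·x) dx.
21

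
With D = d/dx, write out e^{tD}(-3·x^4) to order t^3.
3 x \left(- 4 t^{3} - 6 t^{2} x - 4 t x^{2} - x^{3}\right)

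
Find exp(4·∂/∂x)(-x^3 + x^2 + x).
- x^{3} - 11 x^{2} - 39 x - 44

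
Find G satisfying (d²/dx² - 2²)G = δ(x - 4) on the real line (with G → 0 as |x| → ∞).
-\frac{e^{-2|x - 4|}}{4}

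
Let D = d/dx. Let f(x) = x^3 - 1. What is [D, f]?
3 x^{2}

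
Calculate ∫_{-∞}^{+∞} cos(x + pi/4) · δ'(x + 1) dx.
\cos{\left(\frac{\pi}{4} + 1 \right)}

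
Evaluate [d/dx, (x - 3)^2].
2 x - 6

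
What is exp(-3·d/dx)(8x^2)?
8 x^{2} - 48 x + 72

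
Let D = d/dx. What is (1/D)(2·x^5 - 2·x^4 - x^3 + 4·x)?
\frac{x^{6}}{3} - \frac{2 x^{5}}{5} - \frac{x^{4}}{4} + 2 x^{2}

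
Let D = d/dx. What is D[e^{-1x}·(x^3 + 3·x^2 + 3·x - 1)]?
\left(- x^{3} + 3 x + 4\right) e^{- x}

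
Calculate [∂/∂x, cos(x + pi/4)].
- \sin{\left(x + \frac{\pi}{4} \right)}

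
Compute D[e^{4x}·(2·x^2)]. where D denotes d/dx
4 x \left(2 x + 1\right) e^{4 x}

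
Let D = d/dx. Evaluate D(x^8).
8 x^{7}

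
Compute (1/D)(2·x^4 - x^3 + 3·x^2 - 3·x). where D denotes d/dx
\frac{2 x^{5}}{5} - \frac{x^{4}}{4} + x^{3} - \frac{3 x^{2}}{2}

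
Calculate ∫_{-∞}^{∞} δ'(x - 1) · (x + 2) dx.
-1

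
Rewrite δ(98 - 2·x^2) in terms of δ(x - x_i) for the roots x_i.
\frac{\delta(x - 7) + \delta(x + 7)}{28}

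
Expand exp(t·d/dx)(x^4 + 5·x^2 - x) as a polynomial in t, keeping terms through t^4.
t^{4} + 4 t^{3} x + t^{2} \left(6 x^{2} + 5\right) + t \left(4 x^{3} + 10 x - 1\right) + x^{4} + 5 x^{2} - x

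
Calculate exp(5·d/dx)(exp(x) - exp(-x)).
2 \sinh{\left(x + 5 \right)}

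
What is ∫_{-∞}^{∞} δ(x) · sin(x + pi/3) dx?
\frac{\sqrt{3}}{2}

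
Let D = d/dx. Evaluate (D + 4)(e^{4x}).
8 e^{4 x}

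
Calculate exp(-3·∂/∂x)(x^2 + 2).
x^{2} - 6 x + 11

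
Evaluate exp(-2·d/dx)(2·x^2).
2 x^{2} - 8 x + 8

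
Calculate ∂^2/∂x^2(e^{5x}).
25 e^{5 x}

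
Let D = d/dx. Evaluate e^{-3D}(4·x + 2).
4 x - 10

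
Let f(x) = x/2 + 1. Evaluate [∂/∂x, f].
\frac{1}{2}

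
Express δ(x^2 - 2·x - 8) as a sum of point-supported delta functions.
\frac{\delta(x - 4) + \delta(x + 2)}{6}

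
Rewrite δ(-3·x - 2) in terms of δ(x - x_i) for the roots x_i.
\frac{\delta(x + 2/3)}{3}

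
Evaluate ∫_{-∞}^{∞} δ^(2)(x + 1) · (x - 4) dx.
0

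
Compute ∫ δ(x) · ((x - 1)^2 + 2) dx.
3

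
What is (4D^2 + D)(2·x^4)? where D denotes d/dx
8 x^{2} \left(x + 12\right)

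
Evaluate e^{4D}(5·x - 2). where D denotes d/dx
5 x + 18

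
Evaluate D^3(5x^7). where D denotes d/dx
1050 x^{4}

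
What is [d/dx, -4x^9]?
- 36 x^{8}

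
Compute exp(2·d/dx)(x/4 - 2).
\frac{x}{4} - \frac{3}{2}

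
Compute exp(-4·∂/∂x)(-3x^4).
- 3 x^{4} + 48 x^{3} - 288 x^{2} + 768 x - 768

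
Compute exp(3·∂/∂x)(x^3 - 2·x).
x^{3} + 9 x^{2} + 25 x + 21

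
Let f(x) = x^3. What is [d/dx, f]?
3 x^{2}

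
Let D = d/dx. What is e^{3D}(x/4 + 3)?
\frac{x}{4} + \frac{15}{4}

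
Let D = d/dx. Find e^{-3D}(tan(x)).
\tan{\left(x - 3 \right)}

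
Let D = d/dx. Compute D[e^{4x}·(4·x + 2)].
\left(16 x + 12\right) e^{4 x}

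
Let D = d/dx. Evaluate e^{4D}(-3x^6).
- 3 x^{6} - 72 x^{5} - 720 x^{4} - 3840 x^{3} - 11520 x^{2} - 18432 x - 12288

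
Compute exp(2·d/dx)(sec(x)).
\sec{\left(x + 2 \right)}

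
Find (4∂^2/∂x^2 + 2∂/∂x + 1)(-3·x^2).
- 3 x^{2} - 12 x - 24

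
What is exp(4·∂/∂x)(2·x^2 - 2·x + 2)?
2 x^{2} + 14 x + 26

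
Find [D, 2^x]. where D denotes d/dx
2^{x} \log{\left(2 \right)}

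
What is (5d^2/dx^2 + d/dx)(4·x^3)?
12 x \left(x + 10\right)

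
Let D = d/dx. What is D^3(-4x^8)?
- 1344 x^{5}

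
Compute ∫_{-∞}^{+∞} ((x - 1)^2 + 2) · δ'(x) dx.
2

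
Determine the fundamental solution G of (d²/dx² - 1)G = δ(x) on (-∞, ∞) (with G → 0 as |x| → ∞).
-\frac{e^{-|x|}}{2}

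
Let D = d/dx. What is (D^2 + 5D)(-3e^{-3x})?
18 e^{- 3 x}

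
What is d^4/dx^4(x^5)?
120 x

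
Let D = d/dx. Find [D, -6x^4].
- 24 x^{3}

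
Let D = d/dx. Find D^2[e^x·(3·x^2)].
3 \left(x^{2} + 4 x + 2\right) e^{x}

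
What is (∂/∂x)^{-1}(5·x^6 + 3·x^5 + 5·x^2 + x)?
\frac{5 x^{7}}{7} + \frac{x^{6}}{2} + \frac{5 x^{3}}{3} + \frac{x^{2}}{2}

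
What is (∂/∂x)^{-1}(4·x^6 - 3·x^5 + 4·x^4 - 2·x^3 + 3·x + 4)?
\frac{4 x^{7}}{7} - \frac{x^{6}}{2} + \frac{4 x^{5}}{5} - \frac{x^{4}}{2} + \frac{3 x^{2}}{2} + 4 x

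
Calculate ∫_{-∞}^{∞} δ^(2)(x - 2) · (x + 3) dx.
0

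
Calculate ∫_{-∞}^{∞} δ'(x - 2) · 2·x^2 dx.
-8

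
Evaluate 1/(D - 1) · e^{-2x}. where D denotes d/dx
- \frac{e^{- 2 x}}{3}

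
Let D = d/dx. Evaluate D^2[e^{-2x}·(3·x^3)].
6 x \left(2 x^{2} - 6 x + 3\right) e^{- 2 x}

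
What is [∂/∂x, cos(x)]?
- \sin{\left(x \right)}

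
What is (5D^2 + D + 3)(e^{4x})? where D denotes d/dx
87 e^{4 x}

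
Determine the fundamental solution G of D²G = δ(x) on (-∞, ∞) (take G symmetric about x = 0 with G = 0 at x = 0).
\frac{|x|}{2}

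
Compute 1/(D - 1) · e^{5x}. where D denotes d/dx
\frac{e^{5 x}}{4}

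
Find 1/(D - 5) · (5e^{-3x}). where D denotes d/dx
- \frac{5 e^{- 3 x}}{8}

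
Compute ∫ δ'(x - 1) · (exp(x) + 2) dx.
- e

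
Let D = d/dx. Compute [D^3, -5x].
-15D^{2}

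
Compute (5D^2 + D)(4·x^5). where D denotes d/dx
20 x^{3} \left(x + 20\right)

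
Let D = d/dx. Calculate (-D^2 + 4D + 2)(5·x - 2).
10 x + 16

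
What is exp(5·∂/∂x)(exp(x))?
e^{x + 5}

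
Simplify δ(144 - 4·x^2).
\frac{\delta(x - 6) + \delta(x + 6)}{48}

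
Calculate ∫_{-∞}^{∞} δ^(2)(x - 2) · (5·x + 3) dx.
0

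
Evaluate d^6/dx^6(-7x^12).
- 4656960 x^{6}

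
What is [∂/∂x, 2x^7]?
14 x^{6}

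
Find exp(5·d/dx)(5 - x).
- x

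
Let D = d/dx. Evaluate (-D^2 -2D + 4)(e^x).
e^{x}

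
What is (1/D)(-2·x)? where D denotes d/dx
- x^{2}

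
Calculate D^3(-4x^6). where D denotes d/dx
- 480 x^{3}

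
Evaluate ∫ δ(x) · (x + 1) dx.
1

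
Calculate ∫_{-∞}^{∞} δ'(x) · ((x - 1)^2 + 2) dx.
2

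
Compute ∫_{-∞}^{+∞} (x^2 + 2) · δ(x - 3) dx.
11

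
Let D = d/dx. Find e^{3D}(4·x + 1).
4 x + 13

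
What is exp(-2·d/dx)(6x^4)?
6 x^{4} - 48 x^{3} + 144 x^{2} - 192 x + 96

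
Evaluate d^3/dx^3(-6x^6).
- 720 x^{3}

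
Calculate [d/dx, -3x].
-3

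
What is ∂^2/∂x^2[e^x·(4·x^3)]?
4 x \left(x^{2} + 6 x + 6\right) e^{x}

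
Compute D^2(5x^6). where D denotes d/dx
150 x^{4}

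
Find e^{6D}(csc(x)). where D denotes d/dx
\csc{\left(x + 6 \right)}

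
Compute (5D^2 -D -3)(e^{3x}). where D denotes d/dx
39 e^{3 x}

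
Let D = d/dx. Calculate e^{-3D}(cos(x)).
\cos{\left(x - 3 \right)}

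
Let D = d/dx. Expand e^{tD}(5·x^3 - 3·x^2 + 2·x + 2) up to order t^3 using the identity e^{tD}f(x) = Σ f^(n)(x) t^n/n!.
5 t^{3} + t^{2} \left(15 x - 3\right) + t \left(15 x^{2} - 6 x + 2\right) + 5 x^{3} - 3 x^{2} + 2 x + 2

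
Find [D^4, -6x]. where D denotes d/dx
-24D^{3}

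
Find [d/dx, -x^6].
- 6 x^{5}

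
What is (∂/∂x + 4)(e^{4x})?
8 e^{4 x}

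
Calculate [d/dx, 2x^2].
4 x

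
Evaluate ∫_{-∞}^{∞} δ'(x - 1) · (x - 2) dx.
-1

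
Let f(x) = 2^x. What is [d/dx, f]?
2^{x} \log{\left(2 \right)}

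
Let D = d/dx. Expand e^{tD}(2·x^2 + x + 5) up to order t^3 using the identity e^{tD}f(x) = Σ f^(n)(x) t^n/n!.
2 t^{2} + t \left(4 x + 1\right) + 2 x^{2} + x + 5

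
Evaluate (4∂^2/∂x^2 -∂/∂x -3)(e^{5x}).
92 e^{5 x}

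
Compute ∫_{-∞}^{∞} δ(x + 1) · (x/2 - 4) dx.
- \frac{9}{2}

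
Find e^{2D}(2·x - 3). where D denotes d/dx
2 x + 1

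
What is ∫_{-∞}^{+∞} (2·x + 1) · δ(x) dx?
1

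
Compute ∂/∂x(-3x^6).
- 18 x^{5}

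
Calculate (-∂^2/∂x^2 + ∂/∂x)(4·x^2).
8 x - 8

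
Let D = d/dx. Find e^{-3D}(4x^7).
4 x^{7} - 84 x^{6} + 756 x^{5} - 3780 x^{4} + 11340 x^{3} - 20412 x^{2} + 20412 x - 8748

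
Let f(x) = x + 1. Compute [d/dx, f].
1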